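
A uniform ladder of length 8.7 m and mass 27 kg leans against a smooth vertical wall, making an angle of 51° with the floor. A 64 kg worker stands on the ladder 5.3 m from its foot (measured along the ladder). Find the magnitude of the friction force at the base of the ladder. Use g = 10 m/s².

f ≈ 425 N

About the foot of the ladder:
Ladder weight 27×10 = 270 N acts at 4.35 m along the ladder; its horizontal arm is 4.35·cos51° = 2.738 m → τ = 739.3 N·m clockwise.
Worker: 64×10 = 640 N at 5.3 m → arm 3.335 m → τ = 2134 N·m clockwise.
Wall normal N acts horizontally at the top; its moment arm is the height L sinθ = 8.7·sin51° = 6.761 m, counterclockwise.
Setting net torque to zero: N × 6.761 = 2873 → N = 425 N.
ΣFx = 0: friction at the foot balances the wall's push, so f = N_wall = 425 N.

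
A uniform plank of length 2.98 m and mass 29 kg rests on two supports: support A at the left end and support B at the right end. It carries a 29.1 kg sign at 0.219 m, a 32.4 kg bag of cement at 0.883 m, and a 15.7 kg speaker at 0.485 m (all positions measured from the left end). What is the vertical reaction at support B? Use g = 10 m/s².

Choose support A as the axis so its reaction then has zero moment arm.
Beam weight: 29 × 10 = 290 N down at 1.49 m → arm 1.49 m, τ = 290 × 1.49 = 432.1 N·m clockwise.
Sign: 29.1 × 10 = 291 N down at 0.219 m → arm 0.219 m, τ = 291 × 0.219 = 63.73 N·m clockwise.
Bag of cement: 32.4 × 10 = 324 N down at 0.883 m → arm 0.883 m, τ = 324 × 0.883 = 286.1 N·m clockwise.
Speaker: 15.7 × 10 = 157 N down at 0.485 m → arm 0.485 m, τ = 157 × 0.485 = 76.14 N·m clockwise.
Net load moment about support A = 858.1 N·m clockwise.
Reaction R at support B is upward at 2.98 m, arm 2.98 m → moment R × 2.98 counterclockwise.
Setting net torque to zero: R × 2.98 = 858.1 → R = 288 N.

R_B ≈ 288 N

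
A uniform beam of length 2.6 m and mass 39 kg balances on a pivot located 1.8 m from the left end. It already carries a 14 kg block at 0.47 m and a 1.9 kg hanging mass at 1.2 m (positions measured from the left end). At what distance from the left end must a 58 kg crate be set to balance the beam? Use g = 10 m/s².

x ≈ 2.48 m from the left end

Take moments about the pivot (at 1.8 m from the left end).
Beam weight: 39 × 10 = 390 N down at 1.3 m → arm 0.5 m, τ = 390 × 0.5 = 195 N·m counterclockwise.
Block: 14 × 10 = 140 N down at 0.47 m → arm 1.33 m, τ = 140 × 1.33 = 186.2 N·m counterclockwise.
Hanging mass: 1.9 × 10 = 19 N down at 1.2 m → arm 0.6 m, τ = 19 × 0.6 = 11.4 N·m counterclockwise.
Net moment of existing loads = 392.6 N·m counterclockwise.
The crate weighs 58 × 10 = 580 N and must supply an equal clockwise moment, so its lever arm about the pivot is 392.6 / 580 = 0.677 m.
That puts it at 1.8 + 0.677 = 2.48 m from the left end.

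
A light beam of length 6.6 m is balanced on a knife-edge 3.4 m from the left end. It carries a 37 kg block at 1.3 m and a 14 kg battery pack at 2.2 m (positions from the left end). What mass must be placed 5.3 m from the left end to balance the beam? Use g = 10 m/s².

m ≈ 49.7 kg

Take moments about the knife-edge (at 3.4 m from the left end).
Block: 37 × 10 = 370 N down at 1.3 m → arm 2.1 m, τ = 370 × 2.1 = 777 N·m counterclockwise.
Battery pack: 14 × 10 = 140 N down at 2.2 m → arm 1.2 m, τ = 140 × 1.2 = 168 N·m counterclockwise.
Net moment of known loads = 945 N·m counterclockwise.
An unknown mass m at 5.3 m has arm 1.9 m; its moment is m·g·1.9 clockwise.
For rotational equilibrium, m × 10 × 1.9 = 945, so m = 945 / (10 × 1.9) = 49.7 kg.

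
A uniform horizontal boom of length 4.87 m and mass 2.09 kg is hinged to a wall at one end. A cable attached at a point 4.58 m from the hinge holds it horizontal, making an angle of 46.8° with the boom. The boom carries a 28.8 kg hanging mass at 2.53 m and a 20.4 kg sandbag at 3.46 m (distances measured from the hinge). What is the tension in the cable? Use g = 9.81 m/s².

T ≈ 436 N

Sum moments about the hinge (the unknown hinge reaction has zero arm there).
Beam weight: 2.09 × 9.81 = 20.5 N down at 2.435 m → arm 2.435 m, τ = 20.5 × 2.435 = 49.92 N·m clockwise.
Hanging mass: 28.8 × 9.81 = 282.5 N down at 2.53 m → arm 2.53 m, τ = 282.5 × 2.53 = 714.7 N·m clockwise.
Sandbag: 20.4 × 9.81 = 200.1 N down at 3.46 m → arm 3.46 m, τ = 200.1 × 3.46 = 692.3 N·m clockwise.
Total clockwise load moment = 1457 N·m.
The cable tension T acts at 4.58 m; only its component perpendicular to the boom, T sinθ, produces torque. sin 46.8° = 0.729.
Στ = 0 ⇒ T × 4.58 × 0.729 = 1457 ⇒ T = 1457 / 3.339 = 436 N.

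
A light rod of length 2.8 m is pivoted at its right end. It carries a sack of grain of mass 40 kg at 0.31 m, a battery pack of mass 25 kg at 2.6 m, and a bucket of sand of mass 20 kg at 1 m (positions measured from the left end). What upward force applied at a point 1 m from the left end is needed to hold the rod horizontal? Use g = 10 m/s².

F ≈ 781 N

Taking torques about the right end:
Sack of grain: 40 × 10 = 400 N down at 0.31 m → arm 2.49 m, τ = 400 × 2.49 = 996 N·m counterclockwise.
Battery pack: 25 × 10 = 250 N down at 2.6 m → arm 0.2 m, τ = 250 × 0.2 = 50 N·m counterclockwise.
Bucket of sand: 20 × 10 = 200 N down at 1 m → arm 1.8 m, τ = 200 × 1.8 = 360 N·m counterclockwise.
Net moment of the loads = 1406 N·m counterclockwise.
The upward force F acts at a point 1 m from the left end, arm 1.8 m, giving F × 1.8 clockwise.
Setting net torque to zero: F × 1.8 = 1406 → F = 1406 / 1.8 = 781 N.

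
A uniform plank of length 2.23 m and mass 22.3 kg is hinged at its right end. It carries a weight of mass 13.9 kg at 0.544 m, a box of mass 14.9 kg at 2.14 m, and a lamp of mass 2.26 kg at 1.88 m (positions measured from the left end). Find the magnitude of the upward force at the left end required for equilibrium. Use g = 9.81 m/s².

Choose the right end as the axis so the unknown pivot reaction has zero arm there.
Beam weight: 22.3 × 9.81 = 218.8 N down at 1.115 m → arm 1.115 m, τ = 218.8 × 1.115 = 244 N·m counterclockwise.
Weight: 13.9 × 9.81 = 136.4 N down at 0.544 m → arm 1.686 m, τ = 136.4 × 1.686 = 230 N·m counterclockwise.
Box: 14.9 × 9.81 = 146.2 N down at 2.14 m → arm 0.09 m, τ = 146.2 × 0.09 = 13.16 N·m counterclockwise.
Lamp: 2.26 × 9.81 = 22.17 N down at 1.88 m → arm 0.35 m, τ = 22.17 × 0.35 = 7.76 N·m counterclockwise.
Net moment of the loads = 494.9 N·m counterclockwise.
The upward force F acts at the left end, arm 2.23 m, giving F × 2.23 clockwise.
Setting net torque to zero: F × 2.23 = 494.9 → F = 494.9 / 2.23 = 222 N.

F ≈ 222 N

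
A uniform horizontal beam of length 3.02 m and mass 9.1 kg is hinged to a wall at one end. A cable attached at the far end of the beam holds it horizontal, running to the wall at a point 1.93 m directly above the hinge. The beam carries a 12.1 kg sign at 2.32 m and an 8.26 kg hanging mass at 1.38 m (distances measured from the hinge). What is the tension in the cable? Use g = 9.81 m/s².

Choose the hinge as the axis so the unknown hinge reaction has zero arm there.
Beam weight: 9.1 × 9.81 = 89.27 N down at 1.51 m → arm 1.51 m, τ = 89.27 × 1.51 = 134.8 N·m clockwise.
Sign: 12.1 × 9.81 = 118.7 N down at 2.32 m → arm 2.32 m, τ = 118.7 × 2.32 = 275.4 N·m clockwise.
Hanging mass: 8.26 × 9.81 = 81.03 N down at 1.38 m → arm 1.38 m, τ = 81.03 × 1.38 = 111.8 N·m clockwise.
Total clockwise load moment = 522 N·m.
The cable tension T acts at 3.02 m; only its component perpendicular to the beam, T sinθ, produces torque. sinθ = h/√(h²+d²) = 1.93/√(1.93²+3.02²) = 0.5385.
Στ = 0 ⇒ T × 3.02 × 0.5385 = 522 ⇒ T = 522 / 1.626 = 321 N.

T ≈ 321 N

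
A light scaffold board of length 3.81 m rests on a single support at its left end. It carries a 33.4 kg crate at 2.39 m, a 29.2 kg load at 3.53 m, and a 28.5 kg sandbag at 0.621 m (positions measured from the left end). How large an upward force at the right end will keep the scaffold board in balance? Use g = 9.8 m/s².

F ≈ 516 N

Taking torques about the left end:
Crate: 33.4 × 9.8 = 327.3 N down at 2.39 m → arm 2.39 m, τ = 327.3 × 2.39 = 782.2 N·m clockwise.
Load: 29.2 × 9.8 = 286.2 N down at 3.53 m → arm 3.53 m, τ = 286.2 × 3.53 = 1010 N·m clockwise.
Sandbag: 28.5 × 9.8 = 279.3 N down at 0.621 m → arm 0.621 m, τ = 279.3 × 0.621 = 173.4 N·m clockwise.
Net moment of the loads = 1966 N·m clockwise.
The upward force F acts at the right end, arm 3.81 m, giving F × 3.81 counterclockwise.
Στ = 0 ⇒ F × 3.81 = 1966 ⇒ F = 1966 / 3.81 = 516 N.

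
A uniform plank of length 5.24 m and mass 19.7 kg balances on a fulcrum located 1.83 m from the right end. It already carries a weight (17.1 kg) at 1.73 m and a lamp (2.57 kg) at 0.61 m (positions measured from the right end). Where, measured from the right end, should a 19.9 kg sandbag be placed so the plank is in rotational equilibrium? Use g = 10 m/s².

About the fulcrum (at 1.83 m from the right end):
Beam weight: 19.7 × 10 = 197 N down at 2.62 m → arm 0.79 m, τ = 197 × 0.79 = 155.6 N·m counterclockwise.
Weight: 17.1 × 10 = 171 N down at 1.73 m → arm 0.1 m, τ = 171 × 0.1 = 17.1 N·m clockwise.
Lamp: 2.57 × 10 = 25.7 N down at 0.61 m → arm 1.22 m, τ = 25.7 × 1.22 = 31.35 N·m clockwise.
Net moment of existing loads = 107.2 N·m counterclockwise.
The sandbag weighs 19.9 × 10 = 199 N and must supply an equal clockwise moment, so its lever arm about the fulcrum is 107.2 / 199 = 0.539 m.
That puts it at 1.83 − 0.539 = 1.29 m from the right end.

x ≈ 1.29 m from the right end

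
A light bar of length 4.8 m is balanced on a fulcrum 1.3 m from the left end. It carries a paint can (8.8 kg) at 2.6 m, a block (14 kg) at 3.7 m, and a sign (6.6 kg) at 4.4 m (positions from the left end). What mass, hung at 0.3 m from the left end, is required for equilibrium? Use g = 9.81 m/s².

About the fulcrum (at 1.3 m from the left end):
Paint can: 8.8 × 9.81 = 86.33 N down at 2.6 m → arm 1.3 m, τ = 86.33 × 1.3 = 112.2 N·m clockwise.
Block: 14 × 9.81 = 137.3 N down at 3.7 m → arm 2.4 m, τ = 137.3 × 2.4 = 329.5 N·m clockwise.
Sign: 6.6 × 9.81 = 64.75 N down at 4.4 m → arm 3.1 m, τ = 64.75 × 3.1 = 200.7 N·m clockwise.
Net moment of known loads = 642.4 N·m clockwise.
An unknown mass m at 0.3 m has arm 1 m; its moment is m·g·1 counterclockwise.
For rotational equilibrium, m × 9.81 × 1 = 642.4, so m = 642.4 / (9.81 × 1) = 65.5 kg.

m ≈ 65.5 kg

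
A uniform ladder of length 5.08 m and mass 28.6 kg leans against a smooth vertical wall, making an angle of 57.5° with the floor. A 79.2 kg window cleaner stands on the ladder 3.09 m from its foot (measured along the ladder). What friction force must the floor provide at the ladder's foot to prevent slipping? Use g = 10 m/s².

f ≈ 398 N

Taking torques about the foot of the ladder:
Ladder weight 28.6×10 = 286 N acts at 2.54 m along the ladder; its horizontal arm is 2.54·cos57.5° = 1.365 m → τ = 390.4 N·m clockwise.
Window cleaner: 79.2×10 = 792 N at 3.09 m → arm 1.66 m → τ = 1315 N·m clockwise.
Wall normal N acts horizontally at the top; its moment arm is the height L sinθ = 5.08·sin57.5° = 4.284 m, counterclockwise.
Στ = 0 ⇒ N × 4.284 = 1705 ⇒ N = 398 N.
ΣFx = 0: friction at the foot balances the wall's push, so f = N_wall = 398 N.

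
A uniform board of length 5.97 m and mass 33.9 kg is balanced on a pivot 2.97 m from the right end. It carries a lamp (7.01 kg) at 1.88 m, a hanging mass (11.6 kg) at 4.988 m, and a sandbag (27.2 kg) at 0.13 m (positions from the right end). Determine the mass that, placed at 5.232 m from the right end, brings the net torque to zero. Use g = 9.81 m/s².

m ≈ 27 kg

About the pivot (at 2.97 m from the right end):
Beam weight: 33.9 × 9.81 = 332.6 N down at 2.985 m → arm 0.015 m, τ = 332.6 × 0.015 = 4.989 N·m counterclockwise.
Lamp: 7.01 × 9.81 = 68.77 N down at 1.88 m → arm 1.09 m, τ = 68.77 × 1.09 = 74.96 N·m clockwise.
Hanging mass: 11.6 × 9.81 = 113.8 N down at 4.988 m → arm 2.018 m, τ = 113.8 × 2.018 = 229.6 N·m counterclockwise.
Sandbag: 27.2 × 9.81 = 266.8 N down at 0.13 m → arm 2.84 m, τ = 266.8 × 2.84 = 757.7 N·m clockwise.
Net moment of known loads = 598.1 N·m clockwise.
An unknown mass m at 5.232 m has arm 2.262 m; its moment is m·g·2.262 counterclockwise.
Balancing moments: m × 9.81 × 2.262 = 598.1, giving m = 598.1 / (9.81 × 2.262) = 27 kg.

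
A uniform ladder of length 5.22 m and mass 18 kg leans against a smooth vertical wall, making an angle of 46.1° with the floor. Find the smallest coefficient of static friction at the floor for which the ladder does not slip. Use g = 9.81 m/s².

Take moments about the foot of the ladder.
Ladder weight 18×9.81 = 176.6 N acts at 2.61 m along the ladder; its horizontal arm is 2.61·cos46.1° = 1.81 m → τ = 319.6 N·m clockwise.
Wall normal N acts horizontally at the top; its moment arm is the height L sinθ = 5.22·sin46.1° = 3.761 m, counterclockwise.
Στ = 0 ⇒ N × 3.761 = 319.6 ⇒ N = 84.98 N.
ΣFx = 0 ⇒ f = N_wall = 84.98 N. ΣFy = 0 ⇒ N_floor = 176.6 N.
μ_min = f / N_floor = 84.98 / 176.6 = 0.481.

μ_min ≈ 0.481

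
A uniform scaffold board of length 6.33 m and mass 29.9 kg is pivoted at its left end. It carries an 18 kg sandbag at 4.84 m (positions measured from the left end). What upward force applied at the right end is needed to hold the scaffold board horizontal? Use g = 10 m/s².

Choose the left end as the axis so the unknown pivot reaction has zero arm there.
Beam weight: 29.9 × 10 = 299 N down at 3.165 m → arm 3.165 m, τ = 299 × 3.165 = 946.3 N·m clockwise.
Sandbag: 18 × 10 = 180 N down at 4.84 m → arm 4.84 m, τ = 180 × 4.84 = 871.2 N·m clockwise.
Net moment of the loads = 1818 N·m clockwise.
The upward force F acts at the right end, arm 6.33 m, giving F × 6.33 counterclockwise.
For rotational equilibrium, F × 6.33 = 1818, so F = 1818 / 6.33 = 287 N.

F ≈ 287 N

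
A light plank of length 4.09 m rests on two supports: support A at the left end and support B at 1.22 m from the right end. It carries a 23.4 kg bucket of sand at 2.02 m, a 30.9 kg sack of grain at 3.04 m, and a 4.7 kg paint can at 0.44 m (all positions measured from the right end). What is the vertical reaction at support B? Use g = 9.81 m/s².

R_B ≈ 335 N

About support A:
Bucket of sand: 23.4 × 9.81 = 229.6 N down at 2.02 m → arm 2.07 m, τ = 229.6 × 2.07 = 475.3 N·m clockwise.
Sack of grain: 30.9 × 9.81 = 303.1 N down at 3.04 m → arm 1.05 m, τ = 303.1 × 1.05 = 318.3 N·m clockwise.
Paint can: 4.7 × 9.81 = 46.11 N down at 0.44 m → arm 3.65 m, τ = 46.11 × 3.65 = 168.3 N·m clockwise.
Net load moment about support A = 961.9 N·m clockwise.
Reaction R at support B is upward at 1.22 m, arm 2.87 m → moment R × 2.87 counterclockwise.
Στ = 0 ⇒ R × 2.87 = 961.9 ⇒ R = 335 N.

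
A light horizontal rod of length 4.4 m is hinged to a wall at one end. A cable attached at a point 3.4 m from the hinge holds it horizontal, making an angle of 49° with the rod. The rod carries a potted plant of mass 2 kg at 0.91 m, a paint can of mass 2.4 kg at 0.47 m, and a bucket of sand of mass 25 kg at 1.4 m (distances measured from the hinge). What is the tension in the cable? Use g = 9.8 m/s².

T ≈ 145 N

Taking torques about the hinge:
Potted plant: 2 × 9.8 = 19.6 N down at 0.91 m → arm 0.91 m, τ = 19.6 × 0.91 = 17.84 N·m clockwise.
Paint can: 2.4 × 9.8 = 23.52 N down at 0.47 m → arm 0.47 m, τ = 23.52 × 0.47 = 11.05 N·m clockwise.
Bucket of sand: 25 × 9.8 = 245 N down at 1.4 m → arm 1.4 m, τ = 245 × 1.4 = 343 N·m clockwise.
Total clockwise load moment = 371.9 N·m.
The cable tension T acts at 3.4 m; only its component perpendicular to the rod, T sinθ, produces torque. sin 49° = 0.7547.
Setting net torque to zero: T × 3.4 × 0.7547 = 371.9 → T = 371.9 / 2.566 = 145 N.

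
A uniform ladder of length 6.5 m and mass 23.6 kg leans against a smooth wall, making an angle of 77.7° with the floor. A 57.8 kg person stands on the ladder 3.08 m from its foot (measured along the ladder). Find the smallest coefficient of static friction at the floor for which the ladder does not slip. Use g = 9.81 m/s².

Sum moments about the foot of the ladder (the floor normal and friction both act there and drop out).
Ladder weight 23.6×9.81 = 231.5 N acts at 3.25 m along the ladder; its horizontal arm is 3.25·cos77.7° = 0.6923 m → τ = 160.3 N·m clockwise.
Person: 57.8×9.81 = 567 N at 3.08 m → arm 0.6561 m → τ = 372 N·m clockwise.
Wall normal N acts horizontally at the top; its moment arm is the height L sinθ = 6.5·sin77.7° = 6.351 m, counterclockwise.
For rotational equilibrium, N × 6.351 = 532.3, so N = 83.81 N.
ΣFx = 0 ⇒ f = N_wall = 83.81 N. ΣFy = 0 ⇒ N_floor = 798.5 N.
μ_min = f / N_floor = 83.81 / 798.5 = 0.105.

μ_min ≈ 0.105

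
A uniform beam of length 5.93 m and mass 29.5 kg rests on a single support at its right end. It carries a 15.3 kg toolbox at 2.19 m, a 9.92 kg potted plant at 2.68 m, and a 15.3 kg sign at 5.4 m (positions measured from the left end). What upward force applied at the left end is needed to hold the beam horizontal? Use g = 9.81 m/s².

Take moments about the right end.
Beam weight: 29.5 × 9.81 = 289.4 N down at 2.965 m → arm 2.965 m, τ = 289.4 × 2.965 = 858.1 N·m counterclockwise.
Toolbox: 15.3 × 9.81 = 150.1 N down at 2.19 m → arm 3.74 m, τ = 150.1 × 3.74 = 561.4 N·m counterclockwise.
Potted plant: 9.92 × 9.81 = 97.32 N down at 2.68 m → arm 3.25 m, τ = 97.32 × 3.25 = 316.3 N·m counterclockwise.
Sign: 15.3 × 9.81 = 150.1 N down at 5.4 m → arm 0.53 m, τ = 150.1 × 0.53 = 79.55 N·m counterclockwise.
Net moment of the loads = 1815 N·m counterclockwise.
The upward force F acts at the left end, arm 5.93 m, giving F × 5.93 clockwise.
For rotational equilibrium, F × 5.93 = 1815, so F = 1815 / 5.93 = 306 N.

F ≈ 306 N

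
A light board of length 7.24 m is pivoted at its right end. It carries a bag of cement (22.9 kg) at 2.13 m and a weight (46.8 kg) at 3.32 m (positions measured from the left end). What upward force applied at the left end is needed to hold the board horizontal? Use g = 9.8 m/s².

F ≈ 407 N

Taking torques about the right end:
Bag of cement: 22.9 × 9.8 = 224.4 N down at 2.13 m → arm 5.11 m, τ = 224.4 × 5.11 = 1147 N·m counterclockwise.
Weight: 46.8 × 9.8 = 458.6 N down at 3.32 m → arm 3.92 m, τ = 458.6 × 3.92 = 1798 N·m counterclockwise.
Net moment of the loads = 2945 N·m counterclockwise.
The upward force F acts at the left end, arm 7.24 m, giving F × 7.24 clockwise.
For rotational equilibrium, F × 7.24 = 2945, so F = 2945 / 7.24 = 407 N.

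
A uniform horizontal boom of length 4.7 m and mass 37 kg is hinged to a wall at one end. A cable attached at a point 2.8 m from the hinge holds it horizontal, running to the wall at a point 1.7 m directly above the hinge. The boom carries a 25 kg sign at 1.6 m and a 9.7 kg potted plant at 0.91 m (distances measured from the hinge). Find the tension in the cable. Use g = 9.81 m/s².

Taking torques about the hinge:
Beam weight: 37 × 9.81 = 363 N down at 2.35 m → arm 2.35 m, τ = 363 × 2.35 = 853.1 N·m clockwise.
Sign: 25 × 9.81 = 245.2 N down at 1.6 m → arm 1.6 m, τ = 245.2 × 1.6 = 392.3 N·m clockwise.
Potted plant: 9.7 × 9.81 = 95.16 N down at 0.91 m → arm 0.91 m, τ = 95.16 × 0.91 = 86.6 N·m clockwise.
Total clockwise load moment = 1332 N·m.
The cable tension T acts at 2.8 m; only its component perpendicular to the boom, T sinθ, produces torque. sinθ = h/√(h²+d²) = 1.7/√(1.7²+2.8²) = 0.519.
Balancing moments: T × 2.8 × 0.519 = 1332, giving T = 1332 / 1.453 = 917 N.

T ≈ 917 N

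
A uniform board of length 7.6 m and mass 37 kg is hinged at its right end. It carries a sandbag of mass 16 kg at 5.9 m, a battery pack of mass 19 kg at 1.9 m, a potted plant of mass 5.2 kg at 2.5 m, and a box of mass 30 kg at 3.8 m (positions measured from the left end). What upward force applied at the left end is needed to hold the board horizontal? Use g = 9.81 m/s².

Sum moments about the right end (the unknown pivot reaction has zero arm there).
Beam weight: 37 × 9.81 = 363 N down at 3.8 m → arm 3.8 m, τ = 363 × 3.8 = 1379 N·m counterclockwise.
Sandbag: 16 × 9.81 = 157 N down at 5.9 m → arm 1.7 m, τ = 157 × 1.7 = 266.9 N·m counterclockwise.
Battery pack: 19 × 9.81 = 186.4 N down at 1.9 m → arm 5.7 m, τ = 186.4 × 5.7 = 1062 N·m counterclockwise.
Potted plant: 5.2 × 9.81 = 51.01 N down at 2.5 m → arm 5.1 m, τ = 51.01 × 5.1 = 260.2 N·m counterclockwise.
Box: 30 × 9.81 = 294.3 N down at 3.8 m → arm 3.8 m, τ = 294.3 × 3.8 = 1118 N·m counterclockwise.
Net moment of the loads = 4086 N·m counterclockwise.
The upward force F acts at the left end, arm 7.6 m, giving F × 7.6 clockwise.
For rotational equilibrium, F × 7.6 = 4086, so F = 4086 / 7.6 = 538 N.

F ≈ 538 N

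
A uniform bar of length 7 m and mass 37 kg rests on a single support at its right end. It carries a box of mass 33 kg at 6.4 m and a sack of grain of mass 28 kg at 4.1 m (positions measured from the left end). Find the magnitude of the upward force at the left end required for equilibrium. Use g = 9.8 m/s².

About the right end:
Beam weight: 37 × 9.8 = 362.6 N down at 3.5 m → arm 3.5 m, τ = 362.6 × 3.5 = 1269 N·m counterclockwise.
Box: 33 × 9.8 = 323.4 N down at 6.4 m → arm 0.6 m, τ = 323.4 × 0.6 = 194 N·m counterclockwise.
Sack of grain: 28 × 9.8 = 274.4 N down at 4.1 m → arm 2.9 m, τ = 274.4 × 2.9 = 795.8 N·m counterclockwise.
Net moment of the loads = 2259 N·m counterclockwise.
The upward force F acts at the left end, arm 7 m, giving F × 7 clockwise.
Στ = 0 ⇒ F × 7 = 2259 ⇒ F = 2259 / 7 = 323 N.

F ≈ 323 N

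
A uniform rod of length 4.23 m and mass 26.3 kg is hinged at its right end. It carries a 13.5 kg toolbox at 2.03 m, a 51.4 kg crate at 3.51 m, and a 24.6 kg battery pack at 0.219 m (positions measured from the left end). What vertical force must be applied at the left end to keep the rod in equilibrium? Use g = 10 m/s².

F ≈ 522 N

About the right end:
Beam weight: 26.3 × 10 = 263 N down at 2.115 m → arm 2.115 m, τ = 263 × 2.115 = 556.2 N·m counterclockwise.
Toolbox: 13.5 × 10 = 135 N down at 2.03 m → arm 2.2 m, τ = 135 × 2.2 = 297 N·m counterclockwise.
Crate: 51.4 × 10 = 514 N down at 3.51 m → arm 0.72 m, τ = 514 × 0.72 = 370.1 N·m counterclockwise.
Battery pack: 24.6 × 10 = 246 N down at 0.219 m → arm 4.011 m, τ = 246 × 4.011 = 986.7 N·m counterclockwise.
Net moment of the loads = 2210 N·m counterclockwise.
The upward force F acts at the left end, arm 4.23 m, giving F × 4.23 clockwise.
Setting net torque to zero: F × 4.23 = 2210 → F = 2210 / 4.23 = 522 N.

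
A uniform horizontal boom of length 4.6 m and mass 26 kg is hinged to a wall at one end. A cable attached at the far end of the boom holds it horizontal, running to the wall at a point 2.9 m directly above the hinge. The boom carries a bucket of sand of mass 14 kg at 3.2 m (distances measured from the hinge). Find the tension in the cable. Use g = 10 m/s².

Taking torques about the hinge:
Beam weight: 26 × 10 = 260 N down at 2.3 m → arm 2.3 m, τ = 260 × 2.3 = 598 N·m clockwise.
Bucket of sand: 14 × 10 = 140 N down at 3.2 m → arm 3.2 m, τ = 140 × 3.2 = 448 N·m clockwise.
Total clockwise load moment = 1046 N·m.
The cable tension T acts at 4.6 m; only its component perpendicular to the boom, T sinθ, produces torque. sinθ = h/√(h²+d²) = 2.9/√(2.9²+4.6²) = 0.5333.
Setting net torque to zero: T × 4.6 × 0.5333 = 1046 → T = 1046 / 2.453 = 426 N.

T ≈ 426 N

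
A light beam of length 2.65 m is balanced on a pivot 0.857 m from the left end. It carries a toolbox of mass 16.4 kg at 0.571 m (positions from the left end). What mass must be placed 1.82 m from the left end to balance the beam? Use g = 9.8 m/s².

m ≈ 4.87 kg

About the pivot (at 0.857 m from the left end):
Toolbox: 16.4 × 9.8 = 160.7 N down at 0.571 m → arm 0.286 m, τ = 160.7 × 0.286 = 45.96 N·m counterclockwise.
Net moment of known loads = 45.96 N·m counterclockwise.
An unknown mass m at 1.82 m has arm 0.963 m; its moment is m·g·0.963 clockwise.
Setting net torque to zero: m × 9.8 × 0.963 = 45.96 → m = 45.96 / (9.8 × 0.963) = 4.87 kg.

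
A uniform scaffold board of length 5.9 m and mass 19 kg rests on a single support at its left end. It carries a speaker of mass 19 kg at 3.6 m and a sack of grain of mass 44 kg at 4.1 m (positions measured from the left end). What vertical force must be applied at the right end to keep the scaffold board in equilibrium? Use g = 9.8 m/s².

F ≈ 506 N

Taking torques about the left end:
Beam weight: 19 × 9.8 = 186.2 N down at 2.95 m → arm 2.95 m, τ = 186.2 × 2.95 = 549.3 N·m clockwise.
Speaker: 19 × 9.8 = 186.2 N down at 3.6 m → arm 3.6 m, τ = 186.2 × 3.6 = 670.3 N·m clockwise.
Sack of grain: 44 × 9.8 = 431.2 N down at 4.1 m → arm 4.1 m, τ = 431.2 × 4.1 = 1768 N·m clockwise.
Net moment of the loads = 2988 N·m clockwise.
The upward force F acts at the right end, arm 5.9 m, giving F × 5.9 counterclockwise.
Balancing moments: F × 5.9 = 2988, giving F = 2988 / 5.9 = 506 N.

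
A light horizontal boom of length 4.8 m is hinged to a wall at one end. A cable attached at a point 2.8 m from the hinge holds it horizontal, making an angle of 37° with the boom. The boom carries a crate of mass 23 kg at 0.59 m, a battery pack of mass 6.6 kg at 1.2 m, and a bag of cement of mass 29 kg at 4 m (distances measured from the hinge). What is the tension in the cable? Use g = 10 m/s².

Choose the hinge as the axis so the unknown hinge reaction has zero arm there.
Crate: 23 × 10 = 230 N down at 0.59 m → arm 0.59 m, τ = 230 × 0.59 = 135.7 N·m clockwise.
Battery pack: 6.6 × 10 = 66 N down at 1.2 m → arm 1.2 m, τ = 66 × 1.2 = 79.2 N·m clockwise.
Bag of cement: 29 × 10 = 290 N down at 4 m → arm 4 m, τ = 290 × 4 = 1160 N·m clockwise.
Total clockwise load moment = 1375 N·m.
The cable tension T acts at 2.8 m; only its component perpendicular to the boom, T sinθ, produces torque. sin 37° = 0.6018.
Balancing moments: T × 2.8 × 0.6018 = 1375, giving T = 1375 / 1.685 = 816 N.

T ≈ 816 N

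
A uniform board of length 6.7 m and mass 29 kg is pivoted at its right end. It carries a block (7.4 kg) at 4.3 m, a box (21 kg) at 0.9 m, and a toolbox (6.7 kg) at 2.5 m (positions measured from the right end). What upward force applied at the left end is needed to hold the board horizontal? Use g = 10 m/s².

Choose the right end as the axis so the unknown pivot reaction has zero arm there.
Beam weight: 29 × 10 = 290 N down at 3.35 m → arm 3.35 m, τ = 290 × 3.35 = 971.5 N·m counterclockwise.
Block: 7.4 × 10 = 74 N down at 4.3 m → arm 4.3 m, τ = 74 × 4.3 = 318.2 N·m counterclockwise.
Box: 21 × 10 = 210 N down at 0.9 m → arm 0.9 m, τ = 210 × 0.9 = 189 N·m counterclockwise.
Toolbox: 6.7 × 10 = 67 N down at 2.5 m → arm 2.5 m, τ = 67 × 2.5 = 167.5 N·m counterclockwise.
Net moment of the loads = 1646 N·m counterclockwise.
The upward force F acts at the left end, arm 6.7 m, giving F × 6.7 clockwise.
For rotational equilibrium, F × 6.7 = 1646, so F = 1646 / 6.7 = 246 N.

F ≈ 246 N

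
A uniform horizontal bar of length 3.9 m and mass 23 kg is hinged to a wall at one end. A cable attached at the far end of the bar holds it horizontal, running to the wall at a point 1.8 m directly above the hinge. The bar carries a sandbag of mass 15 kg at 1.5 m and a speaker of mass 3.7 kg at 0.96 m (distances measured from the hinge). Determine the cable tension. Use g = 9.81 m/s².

T ≈ 426 N

Sum moments about the hinge (the unknown hinge reaction has zero arm there).
Beam weight: 23 × 9.81 = 225.6 N down at 1.95 m → arm 1.95 m, τ = 225.6 × 1.95 = 439.9 N·m clockwise.
Sandbag: 15 × 9.81 = 147.2 N down at 1.5 m → arm 1.5 m, τ = 147.2 × 1.5 = 220.8 N·m clockwise.
Speaker: 3.7 × 9.81 = 36.3 N down at 0.96 m → arm 0.96 m, τ = 36.3 × 0.96 = 34.85 N·m clockwise.
Total clockwise load moment = 695.6 N·m.
The cable tension T acts at 3.9 m; only its component perpendicular to the bar, T sinθ, produces torque. sinθ = h/√(h²+d²) = 1.8/√(1.8²+3.9²) = 0.4191.
Balancing moments: T × 3.9 × 0.4191 = 695.6, giving T = 695.6 / 1.634 = 426 N.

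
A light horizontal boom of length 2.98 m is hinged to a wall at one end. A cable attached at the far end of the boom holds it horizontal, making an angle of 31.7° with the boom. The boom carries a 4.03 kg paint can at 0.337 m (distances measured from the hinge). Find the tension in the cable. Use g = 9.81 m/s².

Sum moments about the hinge (the unknown hinge reaction has zero arm there).
Paint can: 4.03 × 9.81 = 39.53 N down at 0.337 m → arm 0.337 m, τ = 39.53 × 0.337 = 13.32 N·m clockwise.
Total clockwise load moment = 13.32 N·m.
The cable tension T acts at 2.98 m; only its component perpendicular to the boom, T sinθ, produces torque. sin 31.7° = 0.5255.
Setting net torque to zero: T × 2.98 × 0.5255 = 13.32 → T = 13.32 / 1.566 = 8.51 N.

T ≈ 8.51 N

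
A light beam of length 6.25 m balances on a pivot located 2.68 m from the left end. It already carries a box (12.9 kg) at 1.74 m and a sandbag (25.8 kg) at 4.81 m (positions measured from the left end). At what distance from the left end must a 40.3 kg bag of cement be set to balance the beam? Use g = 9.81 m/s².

About the pivot (at 2.68 m from the left end):
Box: 12.9 × 9.81 = 126.5 N down at 1.74 m → arm 0.94 m, τ = 126.5 × 0.94 = 118.9 N·m counterclockwise.
Sandbag: 25.8 × 9.81 = 253.1 N down at 4.81 m → arm 2.13 m, τ = 253.1 × 2.13 = 539.1 N·m clockwise.
Net moment of existing loads = 420.2 N·m clockwise.
The bag of cement weighs 40.3 × 9.81 = 395.3 N and must supply an equal counterclockwise moment, so its lever arm about the pivot is 420.2 / 395.3 = 1.06 m.
That puts it at 2.68 − 1.06 = 1.62 m from the left end.

x ≈ 1.62 m from the left end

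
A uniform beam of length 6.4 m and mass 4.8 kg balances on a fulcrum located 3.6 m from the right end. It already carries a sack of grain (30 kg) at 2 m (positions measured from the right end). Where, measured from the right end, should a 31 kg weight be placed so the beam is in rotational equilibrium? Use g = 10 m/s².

x ≈ 5.21 m from the right end

Taking torques about the fulcrum (at 3.6 m from the right end):
Beam weight: 4.8 × 10 = 48 N down at 3.2 m → arm 0.4 m, τ = 48 × 0.4 = 19.2 N·m clockwise.
Sack of grain: 30 × 10 = 300 N down at 2 m → arm 1.6 m, τ = 300 × 1.6 = 480 N·m clockwise.
Net moment of existing loads = 499.2 N·m clockwise.
The weight weighs 31 × 10 = 310 N and must supply an equal counterclockwise moment, so its lever arm about the fulcrum is 499.2 / 310 = 1.61 m.
That puts it at 3.6 + 1.61 = 5.21 m from the right end.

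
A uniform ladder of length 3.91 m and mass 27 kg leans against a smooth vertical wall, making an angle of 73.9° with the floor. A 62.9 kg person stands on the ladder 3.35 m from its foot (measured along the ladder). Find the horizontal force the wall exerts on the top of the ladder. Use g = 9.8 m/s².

N_wall ≈ 191 N

About the foot of the ladder:
Ladder weight 27×9.8 = 264.6 N acts at 1.955 m along the ladder; its horizontal arm is 1.955·cos73.9° = 0.5422 m → τ = 143.5 N·m clockwise.
Person: 62.9×9.8 = 616.4 N at 3.35 m → arm 0.929 m → τ = 572.6 N·m clockwise.
Wall normal N acts horizontally at the top; its moment arm is the height L sinθ = 3.91·sin73.9° = 3.757 m, counterclockwise.
For rotational equilibrium, N × 3.757 = 716.1, so N = 191 N.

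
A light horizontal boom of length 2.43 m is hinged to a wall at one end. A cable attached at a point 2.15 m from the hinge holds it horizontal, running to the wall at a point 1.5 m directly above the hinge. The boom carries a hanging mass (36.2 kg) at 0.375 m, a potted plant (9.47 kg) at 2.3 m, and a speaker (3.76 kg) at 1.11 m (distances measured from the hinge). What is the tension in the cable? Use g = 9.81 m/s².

T ≈ 315 N

Sum moments about the hinge (the unknown hinge reaction has zero arm there).
Hanging mass: 36.2 × 9.81 = 355.1 N down at 0.375 m → arm 0.375 m, τ = 355.1 × 0.375 = 133.2 N·m clockwise.
Potted plant: 9.47 × 9.81 = 92.9 N down at 2.3 m → arm 2.3 m, τ = 92.9 × 2.3 = 213.7 N·m clockwise.
Speaker: 3.76 × 9.81 = 36.89 N down at 1.11 m → arm 1.11 m, τ = 36.89 × 1.11 = 40.95 N·m clockwise.
Total clockwise load moment = 387.8 N·m.
The cable tension T acts at 2.15 m; only its component perpendicular to the boom, T sinθ, produces torque. sinθ = h/√(h²+d²) = 1.5/√(1.5²+2.15²) = 0.5722.
Setting net torque to zero: T × 2.15 × 0.5722 = 387.8 → T = 387.8 / 1.23 = 315 N.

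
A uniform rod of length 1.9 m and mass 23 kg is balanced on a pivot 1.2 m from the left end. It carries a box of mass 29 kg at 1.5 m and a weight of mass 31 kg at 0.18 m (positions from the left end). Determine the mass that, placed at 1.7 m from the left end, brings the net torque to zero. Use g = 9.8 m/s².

m ≈ 57.3 kg

Taking torques about the pivot (at 1.2 m from the left end):
Beam weight: 23 × 9.8 = 225.4 N down at 0.95 m → arm 0.25 m, τ = 225.4 × 0.25 = 56.35 N·m counterclockwise.
Box: 29 × 9.8 = 284.2 N down at 1.5 m → arm 0.3 m, τ = 284.2 × 0.3 = 85.26 N·m clockwise.
Weight: 31 × 9.8 = 303.8 N down at 0.18 m → arm 1.02 m, τ = 303.8 × 1.02 = 309.9 N·m counterclockwise.
Net moment of known loads = 281 N·m counterclockwise.
An unknown mass m at 1.7 m has arm 0.5 m; its moment is m·g·0.5 clockwise.
Setting net torque to zero: m × 9.8 × 0.5 = 281 → m = 281 / (9.8 × 0.5) = 57.3 kg.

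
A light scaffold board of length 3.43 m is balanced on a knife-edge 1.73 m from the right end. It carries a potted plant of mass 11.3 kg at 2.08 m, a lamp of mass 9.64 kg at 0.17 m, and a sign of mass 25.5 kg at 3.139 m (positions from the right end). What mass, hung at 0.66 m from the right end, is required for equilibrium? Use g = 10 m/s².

m ≈ 23.2 kg

Sum moments about the knife-edge (at 1.73 m from the right end) (the support reaction has zero arm there).
Potted plant: 11.3 × 10 = 113 N down at 2.08 m → arm 0.35 m, τ = 113 × 0.35 = 39.55 N·m counterclockwise.
Lamp: 9.64 × 10 = 96.4 N down at 0.17 m → arm 1.56 m, τ = 96.4 × 1.56 = 150.4 N·m clockwise.
Sign: 25.5 × 10 = 255 N down at 3.139 m → arm 1.409 m, τ = 255 × 1.409 = 359.3 N·m counterclockwise.
Net moment of known loads = 248.4 N·m counterclockwise.
An unknown mass m at 0.66 m has arm 1.07 m; its moment is m·g·1.07 clockwise.
Setting net torque to zero: m × 10 × 1.07 = 248.4 → m = 248.4 / (10 × 1.07) = 23.2 kg.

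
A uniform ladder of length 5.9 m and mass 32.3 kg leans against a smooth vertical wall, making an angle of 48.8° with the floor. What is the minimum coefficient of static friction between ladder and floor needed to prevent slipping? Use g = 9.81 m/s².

About the foot of the ladder:
Ladder weight 32.3×9.81 = 316.9 N acts at 2.95 m along the ladder; its horizontal arm is 2.95·cos48.8° = 1.943 m → τ = 615.7 N·m clockwise.
Wall normal N acts horizontally at the top; its moment arm is the height L sinθ = 5.9·sin48.8° = 4.439 m, counterclockwise.
Balancing moments: N × 4.439 = 615.7, giving N = 138.7 N.
ΣFx = 0 ⇒ f = N_wall = 138.7 N. ΣFy = 0 ⇒ N_floor = 316.9 N.
μ_min = f / N_floor = 138.7 / 316.9 = 0.438.

μ_min ≈ 0.438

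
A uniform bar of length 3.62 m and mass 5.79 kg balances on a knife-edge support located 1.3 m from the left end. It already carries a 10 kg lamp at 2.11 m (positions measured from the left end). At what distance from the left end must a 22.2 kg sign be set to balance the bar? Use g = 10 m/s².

Choose the knife-edge support (at 1.3 m from the left end) as the axis so the support reaction has zero arm there.
Beam weight: 5.79 × 10 = 57.9 N down at 1.81 m → arm 0.51 m, τ = 57.9 × 0.51 = 29.53 N·m clockwise.
Lamp: 10 × 10 = 100 N down at 2.11 m → arm 0.81 m, τ = 100 × 0.81 = 81 N·m clockwise.
Net moment of existing loads = 110.5 N·m clockwise.
The sign weighs 22.2 × 10 = 222 N and must supply an equal counterclockwise moment, so its lever arm about the knife-edge support is 110.5 / 222 = 0.498 m.
That puts it at 1.3 − 0.498 = 0.802 m from the left end.

x ≈ 0.802 m from the left end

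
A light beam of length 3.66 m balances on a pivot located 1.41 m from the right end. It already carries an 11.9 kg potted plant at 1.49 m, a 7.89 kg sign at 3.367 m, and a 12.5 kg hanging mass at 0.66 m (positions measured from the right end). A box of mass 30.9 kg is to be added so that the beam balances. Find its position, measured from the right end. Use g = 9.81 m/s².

x ≈ 1.18 m from the right end

Taking torques about the pivot (at 1.41 m from the right end):
Potted plant: 11.9 × 9.81 = 116.7 N down at 1.49 m → arm 0.08 m, τ = 116.7 × 0.08 = 9.336 N·m counterclockwise.
Sign: 7.89 × 9.81 = 77.4 N down at 3.367 m → arm 1.957 m, τ = 77.4 × 1.957 = 151.5 N·m counterclockwise.
Hanging mass: 12.5 × 9.81 = 122.6 N down at 0.66 m → arm 0.75 m, τ = 122.6 × 0.75 = 91.95 N·m clockwise.
Net moment of existing loads = 68.89 N·m counterclockwise.
The box weighs 30.9 × 9.81 = 303.1 N and must supply an equal clockwise moment, so its lever arm about the pivot is 68.89 / 303.1 = 0.227 m.
That puts it at 1.41 − 0.227 = 1.18 m from the right end.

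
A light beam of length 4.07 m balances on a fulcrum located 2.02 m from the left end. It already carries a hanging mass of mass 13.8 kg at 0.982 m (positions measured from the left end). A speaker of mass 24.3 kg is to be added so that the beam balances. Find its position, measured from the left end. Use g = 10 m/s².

x ≈ 2.61 m from the left end

Choose the fulcrum (at 2.02 m from the left end) as the axis so the support reaction has zero arm there.
Hanging mass: 13.8 × 10 = 138 N down at 0.982 m → arm 1.038 m, τ = 138 × 1.038 = 143.2 N·m counterclockwise.
Net moment of existing loads = 143.2 N·m counterclockwise.
The speaker weighs 24.3 × 10 = 243 N and must supply an equal clockwise moment, so its lever arm about the fulcrum is 143.2 / 243 = 0.589 m.
That puts it at 2.02 + 0.589 = 2.61 m from the left end.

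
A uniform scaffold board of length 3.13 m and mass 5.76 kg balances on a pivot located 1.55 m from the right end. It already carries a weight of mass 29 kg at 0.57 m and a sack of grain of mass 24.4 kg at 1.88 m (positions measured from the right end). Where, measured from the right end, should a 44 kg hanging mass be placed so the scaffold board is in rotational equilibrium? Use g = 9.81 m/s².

About the pivot (at 1.55 m from the right end):
Beam weight: 5.76 × 9.81 = 56.51 N down at 1.565 m → arm 0.015 m, τ = 56.51 × 0.015 = 0.8476 N·m counterclockwise.
Weight: 29 × 9.81 = 284.5 N down at 0.57 m → arm 0.98 m, τ = 284.5 × 0.98 = 278.8 N·m clockwise.
Sack of grain: 24.4 × 9.81 = 239.4 N down at 1.88 m → arm 0.33 m, τ = 239.4 × 0.33 = 79 N·m counterclockwise.
Net moment of existing loads = 199 N·m clockwise.
The hanging mass weighs 44 × 9.81 = 431.6 N and must supply an equal counterclockwise moment, so its lever arm about the pivot is 199 / 431.6 = 0.461 m.
That puts it at 1.55 + 0.461 = 2.01 m from the right end.

x ≈ 2.01 m from the right end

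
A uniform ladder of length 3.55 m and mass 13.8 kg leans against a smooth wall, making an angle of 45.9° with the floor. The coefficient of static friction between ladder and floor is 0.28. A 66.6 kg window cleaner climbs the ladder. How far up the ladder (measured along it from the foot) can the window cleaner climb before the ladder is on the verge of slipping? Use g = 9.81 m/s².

Take moments about the foot of the ladder.
Ladder weight 13.8×9.81 = 135.4 N acts at 1.775 m along the ladder; its horizontal arm is 1.775·cos45.9° = 1.235 m → τ = 167.2 N·m clockwise.
Window cleaner weight 66.6×9.81 = 653.3 N at distance d → arm d·cos45.9° → τ = 653.3·d·0.6959 clockwise.
Wall normal N at the top has arm L sinθ = 2.549 m counterclockwise, so Στ = 0 gives N·2.549 = 167.2 + 454.6·d.
ΣFy = 0 ⇒ N_floor = 788.7 N, so the maximum friction is μ_s·N_floor = 0.28×788.7 = 220.8 N. ΣFx = 0 ⇒ N_wall = f, so at the slipping point N = 220.8 N.
Substituting: 220.8×2.549 = 167.2 + 454.6·d ⇒ d = (562.8 − 167.2) / 454.6 = 0.87 m.

d ≈ 0.87 m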